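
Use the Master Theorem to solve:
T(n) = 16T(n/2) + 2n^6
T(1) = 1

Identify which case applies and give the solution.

a=16, b=2, f(n)=2n^6. log_2(16) = 4. Since c=6 > 4 and the regularity condition holds (16(n/2)^6 = (16/2^6)n^6 with 16/2^6 < 1), Case 3 applies: T(n) = Θ(f(n)) = O(n^6).

Answer: O(n^6) - Case 3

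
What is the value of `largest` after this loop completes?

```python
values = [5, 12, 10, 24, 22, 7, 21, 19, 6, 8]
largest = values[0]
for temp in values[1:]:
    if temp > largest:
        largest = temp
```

Maximum of [5, 12, 10, 24, 22, 7, 21, 19, 6, 8]
`largest` takes the values: 5 → 12 → 24

Answer: 24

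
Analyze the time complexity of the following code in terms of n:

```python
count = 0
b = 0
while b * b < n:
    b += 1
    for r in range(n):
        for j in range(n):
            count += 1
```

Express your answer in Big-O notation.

Each loop level contributes: √n × n × n. Multiplying the contributions gives O(n^2√n).

Answer: O(n^2√n)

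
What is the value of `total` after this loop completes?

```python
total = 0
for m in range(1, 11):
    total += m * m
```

Sum of squares 1² to 10² = 385
`total` takes the values: 0 → 1 → 5 → 14 → 30 → 55 → 91 → 140 → 204 → 285 → 385

Answer: 385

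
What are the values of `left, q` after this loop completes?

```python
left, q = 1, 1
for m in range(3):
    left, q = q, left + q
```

Fibonacci: after 3 iterations
`left, q` takes the values: (1, 1) → (1, 2) → (2, 3) → (3, 5)

Answer: 3, 5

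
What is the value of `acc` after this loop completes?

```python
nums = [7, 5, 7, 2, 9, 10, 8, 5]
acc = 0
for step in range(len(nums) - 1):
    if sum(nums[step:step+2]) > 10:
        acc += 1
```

Count windows with sum > 10
`acc` takes the values: 0 → 1 → 2 → 3 → 4 → 5 → 6

Answer: 6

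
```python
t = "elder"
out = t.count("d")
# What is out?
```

Trace:
`t = "elder"` → t = 'elder'
`out = t.count("d")` → out = 1
So out = 1

Answer: 1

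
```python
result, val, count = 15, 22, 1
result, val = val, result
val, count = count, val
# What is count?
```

Trace:
`result, val, count = 15, 22, 1` → result = 15; val = 22; count = 1
`result, val = val, result` → result = 22; val = 15
`val, count = count, val` → val = 1; count = 15
So count = 15

Answer: 15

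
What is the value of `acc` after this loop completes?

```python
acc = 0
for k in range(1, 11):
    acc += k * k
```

Sum of squares 1² to 10² = 385
`acc` takes the values: 0 → 1 → 5 → 14 → 30 → 55 → 91 → 140 → 204 → 285 → 385

Answer: 385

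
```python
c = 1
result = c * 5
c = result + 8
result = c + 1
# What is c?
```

Trace:
`c = 1` → c = 1
`result = c * 5` → result = 5
`c = result + 8` → c = 13
`result = c + 1` → result = 14
So c = 13

Answer: 13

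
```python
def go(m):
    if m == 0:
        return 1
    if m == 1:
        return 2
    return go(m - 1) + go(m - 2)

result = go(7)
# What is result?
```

Build up from base cases: go(0)=1, go(1)=2, go(2)=3, go(3)=5, go(4)=8, go(5)=13, go(6)=21, ..., go(7)=34

Answer: 34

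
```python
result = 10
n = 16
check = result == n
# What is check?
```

Trace:
`result = 10` → result = 10
`n = 16` → n = 16
`check = result == n` → check = False
So check = False

Answer: False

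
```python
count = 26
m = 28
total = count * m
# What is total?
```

Trace:
`count = 26` → count = 26
`m = 28` → m = 28
`total = count * m` → total = 728
So total = 728

Answer: 728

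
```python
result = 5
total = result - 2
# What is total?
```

Trace:
`result = 5` → result = 5
`total = result - 2` → total = 3
So total = 3

Answer: 3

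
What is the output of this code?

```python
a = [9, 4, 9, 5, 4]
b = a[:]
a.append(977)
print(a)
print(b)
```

Key concept: slice [:] creates copy.
Step by step:
`a = [9, 4, 9, 5, 4]` → a = [9, 4, 9, 5, 4]
`b = a[:]` → b = [9, 4, 9, 5, 4]
`a.append(977)` → a = [9, 4, 9, 5, 4, 977]
`print(a)` → prints [9, 4, 9, 5, 4, 977]
`print(b)` → prints [9, 4, 9, 5, 4]

Answer:
[9, 4, 9, 5, 4, 977]
[9, 4, 9, 5, 4]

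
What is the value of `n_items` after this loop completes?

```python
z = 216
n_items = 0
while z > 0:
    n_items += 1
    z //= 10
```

Count digits by repeated division by 10
`n_items` takes the values: 0 → 1 → 2 → 3

Answer: 3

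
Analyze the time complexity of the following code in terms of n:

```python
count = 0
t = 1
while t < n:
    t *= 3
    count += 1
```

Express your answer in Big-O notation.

Each loop level contributes: log n. Multiplying the contributions gives O(log n).

Answer: O(log n)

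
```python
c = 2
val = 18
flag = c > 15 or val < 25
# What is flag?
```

Trace:
`c = 2` → c = 2
`val = 18` → val = 18
`flag = c > 15 or val < 25` → flag = True
So flag = True

Answer: True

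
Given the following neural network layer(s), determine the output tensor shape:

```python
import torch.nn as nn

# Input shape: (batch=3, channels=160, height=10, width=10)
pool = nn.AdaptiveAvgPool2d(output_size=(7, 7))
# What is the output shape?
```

Input: (3, 160, 10, 10) -> Output: (3, 160, 7, 7)

Answer: (3, 160, 7, 7)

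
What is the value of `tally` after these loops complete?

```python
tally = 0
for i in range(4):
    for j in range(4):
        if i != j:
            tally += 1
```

4² - 4 (exclude diagonal)
`tally` takes the values: 0 → 1 → 2 → 3 → 4 → 5 → 6 → 7 → 8 → 9 → 10 → 11 → 12

Answer: 12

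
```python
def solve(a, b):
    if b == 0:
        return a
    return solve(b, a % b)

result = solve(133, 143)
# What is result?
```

solve(133, 143) -> solve(143, 133) -> solve(133, 10) -> solve(10, 3) -> solve(3, 1) -> solve(1, 0) -> 1

Answer: 1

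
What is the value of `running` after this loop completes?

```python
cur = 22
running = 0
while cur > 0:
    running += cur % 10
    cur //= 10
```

Sum digits of 22
`running` takes the values: 0 → 2 → 4

Answer: 4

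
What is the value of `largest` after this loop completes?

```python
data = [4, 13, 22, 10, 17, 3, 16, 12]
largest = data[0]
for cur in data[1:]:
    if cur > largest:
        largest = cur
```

Maximum of [4, 13, 22, 10, 17, 3, 16, 12]
`largest` takes the values: 4 → 13 → 22

Answer: 22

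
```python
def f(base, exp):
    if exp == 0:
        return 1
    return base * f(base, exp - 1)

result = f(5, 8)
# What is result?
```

f(5, 8) = 5 * 5 * 5 * 5 * 5 * 5 * 5 * 5 = 390625

Answer: 390625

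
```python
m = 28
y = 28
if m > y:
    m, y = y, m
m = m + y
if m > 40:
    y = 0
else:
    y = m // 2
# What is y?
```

Trace:
`m = 28` → m = 28
`y = 28` → y = 28
`if m > y: ...` → m > y is False → no variable changes
`m = m + y` → m = 56
`if m > 40: ...` → m > 40 is True → y = 0
So y = 0

Answer: 0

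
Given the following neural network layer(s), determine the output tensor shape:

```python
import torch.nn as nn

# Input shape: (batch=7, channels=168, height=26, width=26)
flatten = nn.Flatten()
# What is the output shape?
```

Input: (7, 168, 26, 26) -> Output: (7, 113568)

Answer: (7, 113568)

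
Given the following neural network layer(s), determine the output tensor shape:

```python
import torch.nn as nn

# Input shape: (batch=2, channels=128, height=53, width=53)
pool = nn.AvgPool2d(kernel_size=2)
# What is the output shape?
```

Input: (2, 128, 53, 53) -> Output: (2, 128, 26, 26)

Answer: (2, 128, 26, 26)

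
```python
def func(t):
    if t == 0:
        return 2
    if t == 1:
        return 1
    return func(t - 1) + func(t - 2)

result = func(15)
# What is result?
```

Build up from base cases: func(0)=2, func(1)=1, func(2)=3, func(3)=4, func(4)=7, func(5)=11, func(6)=18, ..., func(15)=1364

Answer: 1364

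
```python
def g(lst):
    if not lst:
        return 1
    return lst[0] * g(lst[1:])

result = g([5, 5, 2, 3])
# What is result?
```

Product over [5, 5, 2, 3] = 5 * 5 * 2 * 3 = 150

Answer: 150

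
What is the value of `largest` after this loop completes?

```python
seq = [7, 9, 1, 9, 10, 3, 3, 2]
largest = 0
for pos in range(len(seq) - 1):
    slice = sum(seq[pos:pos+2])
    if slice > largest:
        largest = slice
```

Max sum of 2-element window in [7, 9, 1, 9, 10, 3, 3, 2]
`largest` takes the values: 0 → 16 → 19

Answer: 19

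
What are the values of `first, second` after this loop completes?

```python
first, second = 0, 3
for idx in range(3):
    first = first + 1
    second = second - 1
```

first goes 0→3, second goes 3→0
`first, second` takes the values: (0, 3) → (1, 3) → (1, 2) → (2, 2) → (2, 1) → (3, 1) → (3, 0)

Answer: 3, 0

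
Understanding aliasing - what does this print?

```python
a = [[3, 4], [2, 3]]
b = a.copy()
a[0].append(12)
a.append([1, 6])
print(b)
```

Key concept: shallow copy with nested lists.
Step by step:
`a = [[3, 4], [2, 3]]` → a = [[3, 4], [2, 3]]
`b = a.copy()` → b = [[3, 4], [2, 3]]
`a[0].append(12)` → a = [[3, 4, 12], [2, 3]]; b = [[3, 4, 12], [2, 3]]
`a.append([1, 6])` → a = [[3, 4, 12], [2, 3], [1, 6]]
`print(b)` → prints [[3, 4, 12], [2, 3]]

Answer: [[3, 4, 12], [2, 3]]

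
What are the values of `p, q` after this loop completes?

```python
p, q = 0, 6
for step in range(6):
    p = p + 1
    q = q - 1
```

p goes 0→6, q goes 6→0
`p, q` takes the values: (0, 6) → (1, 6) → (1, 5) → (2, 5) → (2, 4) → (3, 4) → (3, 3) → (4, 3) → (4, 2) → (5, 2) → (5, 1) → (6, 1) → (6, 0)

Answer: 6, 0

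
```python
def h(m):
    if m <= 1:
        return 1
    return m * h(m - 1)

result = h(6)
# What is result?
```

h(6) = 6 * 5 * 4 * 3 * 2 * 1 = 720

Answer: 720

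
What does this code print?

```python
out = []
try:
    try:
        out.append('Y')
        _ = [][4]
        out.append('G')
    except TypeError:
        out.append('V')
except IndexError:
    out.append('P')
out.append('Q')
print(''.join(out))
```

Execution trace: 'Y' (try body) → 'P' (outer except IndexError) → 'Q' (after the try/except). Output: YPQ

Answer: YPQ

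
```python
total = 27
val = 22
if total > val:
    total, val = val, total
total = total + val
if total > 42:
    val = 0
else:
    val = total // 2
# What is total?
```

Trace:
`total = 27` → total = 27
`val = 22` → val = 22
`if total > val: ...` → total > val is True → total = 22; val = 27
`total = total + val` → total = 49
`if total > 42: ...` → total > 42 is True → val = 0
So total = 49

Answer: 49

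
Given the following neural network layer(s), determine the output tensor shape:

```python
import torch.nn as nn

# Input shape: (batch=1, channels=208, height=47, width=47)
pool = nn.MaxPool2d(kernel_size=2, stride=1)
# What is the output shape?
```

Input: (1, 208, 47, 47) -> Output: (1, 208, 46, 46)

Answer: (1, 208, 46, 46)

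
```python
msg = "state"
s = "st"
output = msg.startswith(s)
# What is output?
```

Trace:
`msg = "state"` → msg = 'state'
`s = "st"` → s = 'st'
`output = msg.startswith(s)` → output = True
So output = True

Answer: True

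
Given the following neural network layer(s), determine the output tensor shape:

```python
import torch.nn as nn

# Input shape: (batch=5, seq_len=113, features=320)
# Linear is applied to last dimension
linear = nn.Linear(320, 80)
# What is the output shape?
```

Input: (5, 113, 320) -> Output: (5, 113, 80)

Answer: (5, 113, 80)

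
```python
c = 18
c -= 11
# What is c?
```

Trace:
`c = 18` → c = 18
`c -= 11` → c = 7
So c = 7

Answer: 7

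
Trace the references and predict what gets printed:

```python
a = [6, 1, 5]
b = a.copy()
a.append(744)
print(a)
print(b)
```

Key concept: list.copy() creates independent copy.
Step by step:
`a = [6, 1, 5]` → a = [6, 1, 5]
`b = a.copy()` → b = [6, 1, 5]
`a.append(744)` → a = [6, 1, 5, 744]
`print(a)` → prints [6, 1, 5, 744]
`print(b)` → prints [6, 1, 5]

Answer:
[6, 1, 5, 744]
[6, 1, 5]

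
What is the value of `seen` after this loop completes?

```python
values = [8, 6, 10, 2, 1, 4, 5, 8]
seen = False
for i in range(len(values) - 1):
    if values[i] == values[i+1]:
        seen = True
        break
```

Check consecutive duplicates in [8, 6, 10, 2, 1, 4, 5, 8]
`seen` takes the values: False

Answer: False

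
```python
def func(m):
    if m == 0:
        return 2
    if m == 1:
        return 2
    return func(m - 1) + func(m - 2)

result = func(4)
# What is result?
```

Build up from base cases: func(0)=2, func(1)=2, func(2)=4, func(3)=6, func(4)=10

Answer: 10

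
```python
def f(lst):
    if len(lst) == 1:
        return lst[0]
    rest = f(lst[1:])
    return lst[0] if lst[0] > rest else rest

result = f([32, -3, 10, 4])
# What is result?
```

Recursive max over [32, -3, 10, 4] = 32

Answer: 32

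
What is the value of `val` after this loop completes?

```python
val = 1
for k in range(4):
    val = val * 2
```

Multiply by 2, 4 times: 1 * 2^4 = 16
`val` takes the values: 1 → 2 → 4 → 8 → 16

Answer: 16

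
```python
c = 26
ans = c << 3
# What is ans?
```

Trace:
`c = 26` → c = 26
`ans = c << 3` → ans = 208
So ans = 208

Answer: 208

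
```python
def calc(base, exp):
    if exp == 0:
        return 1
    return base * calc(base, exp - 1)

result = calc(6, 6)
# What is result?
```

calc(6, 6) = 6 * 6 * 6 * 6 * 6 * 6 = 46656

Answer: 46656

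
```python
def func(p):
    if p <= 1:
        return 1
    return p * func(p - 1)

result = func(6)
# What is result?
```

func(6) = 6 * 5 * 4 * 3 * 2 * 1 = 720

Answer: 720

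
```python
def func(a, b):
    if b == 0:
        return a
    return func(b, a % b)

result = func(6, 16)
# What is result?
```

func(6, 16) -> func(16, 6) -> func(6, 4) -> func(4, 2) -> func(2, 0) -> 2

Answer: 2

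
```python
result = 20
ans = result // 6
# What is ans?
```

Trace:
`result = 20` → result = 20
`ans = result // 6` → ans = 3
So ans = 3

Answer: 3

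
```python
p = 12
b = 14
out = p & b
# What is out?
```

Trace:
`p = 12` → p = 12
`b = 14` → b = 14
`out = p & b` → out = 12
So out = 12

Answer: 12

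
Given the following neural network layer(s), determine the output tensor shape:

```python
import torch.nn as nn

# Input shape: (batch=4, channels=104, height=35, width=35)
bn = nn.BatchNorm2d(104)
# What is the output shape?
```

Input: (4, 104, 35, 35) -> Output: (4, 104, 35, 35)

Answer: (4, 104, 35, 35)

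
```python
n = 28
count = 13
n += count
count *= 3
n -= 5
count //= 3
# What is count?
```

Trace:
`n = 28` → n = 28
`count = 13` → count = 13
`n += count` → n = 41
`count *= 3` → count = 39
`n -= 5` → n = 36
`count //= 3` → count = 13
So count = 13

Answer: 13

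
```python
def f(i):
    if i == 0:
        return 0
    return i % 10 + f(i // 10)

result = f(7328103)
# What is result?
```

Sum of digits of 7328103: 3 + 0 + 1 + 8 + 2 + 3 + 7 = 24

Answer: 24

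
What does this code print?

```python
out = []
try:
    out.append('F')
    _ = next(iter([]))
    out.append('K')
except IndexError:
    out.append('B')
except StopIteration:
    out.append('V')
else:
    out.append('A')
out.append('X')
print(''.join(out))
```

Execution trace: 'F' (try body) → 'V' (except StopIteration) → 'X' (after the try/except). Output: FVX

Answer: FVX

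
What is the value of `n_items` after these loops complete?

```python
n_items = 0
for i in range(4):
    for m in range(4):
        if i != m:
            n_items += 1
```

4² - 4 (exclude diagonal)
`n_items` takes the values: 0 → 1 → 2 → 3 → 4 → 5 → 6 → 7 → 8 → 9 → 10 → 11 → 12

Answer: 12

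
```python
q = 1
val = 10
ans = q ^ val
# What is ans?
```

Trace:
`q = 1` → q = 1
`val = 10` → val = 10
`ans = q ^ val` → ans = 11
So ans = 11

Answer: 11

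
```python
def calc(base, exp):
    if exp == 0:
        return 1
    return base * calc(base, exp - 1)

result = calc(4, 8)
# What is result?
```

calc(4, 8) = 4 * 4 * 4 * 4 * 4 * 4 * 4 * 4 = 65536

Answer: 65536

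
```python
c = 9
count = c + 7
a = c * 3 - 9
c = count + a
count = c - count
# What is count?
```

Trace:
`c = 9` → c = 9
`count = c + 7` → count = 16
`a = c * 3 - 9` → a = 18
`c = count + a` → c = 34
`count = c - count` → count = 18
So count = 18

Answer: 18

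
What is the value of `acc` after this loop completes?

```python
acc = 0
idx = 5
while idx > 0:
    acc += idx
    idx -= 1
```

Sum 5 down to 1
`acc` takes the values: 0 → 5 → 9 → 12 → 14 → 15

Answer: 15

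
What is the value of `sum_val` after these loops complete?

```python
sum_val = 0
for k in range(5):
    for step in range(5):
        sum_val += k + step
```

Sum of all k+step for k,step in 5x5
`sum_val` takes the values: 0 → 1 → 3 → 6 → 10 → 11 → 13 → 16 → 20 → 25 → 27 → 30 → 34 → 39 → 45 → 48 → 52 → 57 → 63 → 70 → 74 → 79 → 85 → 92 → 100

Answer: 100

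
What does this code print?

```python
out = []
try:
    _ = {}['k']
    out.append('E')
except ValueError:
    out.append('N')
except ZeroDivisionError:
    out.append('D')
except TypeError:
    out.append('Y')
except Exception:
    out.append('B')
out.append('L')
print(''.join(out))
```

Execution trace: 'B' (except Exception) → 'L' (after the try/except). Output: BL

Answer: BL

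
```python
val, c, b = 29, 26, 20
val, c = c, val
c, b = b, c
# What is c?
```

Trace:
`val, c, b = 29, 26, 20` → val = 29; c = 26; b = 20
`val, c = c, val` → val = 26; c = 29
`c, b = b, c` → c = 20; b = 29
So c = 20

Answer: 20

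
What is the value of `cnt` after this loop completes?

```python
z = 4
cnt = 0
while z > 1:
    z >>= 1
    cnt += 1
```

Count right shifts until 1
`cnt` takes the values: 0 → 1 → 2

Answer: 2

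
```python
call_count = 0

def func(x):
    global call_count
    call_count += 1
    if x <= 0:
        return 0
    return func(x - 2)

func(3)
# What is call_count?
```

Linear recursion stepping by 2: 3 calls from x=3 down to ≤0.

Answer: 3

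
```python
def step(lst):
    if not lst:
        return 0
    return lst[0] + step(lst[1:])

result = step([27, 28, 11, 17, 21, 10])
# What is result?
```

27 + 28 + 11 + 17 + 21 + 10 + 0 = 114

Answer: 114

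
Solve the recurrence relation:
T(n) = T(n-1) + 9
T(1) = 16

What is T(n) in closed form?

Unrolling: T(n) = T(1) + 9·(n-1) = 16 + 9(n-1) = 9n + 7.

Answer: T(n) = 9n + 7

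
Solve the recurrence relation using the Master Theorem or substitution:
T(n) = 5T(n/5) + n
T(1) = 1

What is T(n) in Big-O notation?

By Master Theorem: a=5, b=5, f(n)=n. Since log_5(5) = 1 and f(n) = Θ(n^1), Case 2 applies. T(n) = O(n log n).

Answer: O(n log n)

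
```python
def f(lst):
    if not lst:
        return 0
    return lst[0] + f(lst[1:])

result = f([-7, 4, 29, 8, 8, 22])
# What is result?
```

(-7) + 4 + 29 + 8 + 8 + 22 + 0 = 64

Answer: 64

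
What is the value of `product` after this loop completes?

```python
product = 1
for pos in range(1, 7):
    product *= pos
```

6! = 720
`product` takes the values: 1 → 2 → 6 → 24 → 120 → 720

Answer: 720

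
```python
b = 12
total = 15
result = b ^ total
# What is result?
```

Trace:
`b = 12` → b = 12
`total = 15` → total = 15
`result = b ^ total` → result = 3
So result = 3

Answer: 3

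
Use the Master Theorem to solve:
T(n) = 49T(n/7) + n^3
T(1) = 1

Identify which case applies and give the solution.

a=49, b=7, f(n)=n^3. log_7(49) = 2. Since c=3 > 2 and the regularity condition holds (49(n/7)^3 = (49/7^3)n^3 with 49/7^3 < 1), Case 3 applies: T(n) = Θ(f(n)) = O(n^3).

Answer: O(n^3) - Case 3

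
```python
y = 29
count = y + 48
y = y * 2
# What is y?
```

Trace:
`y = 29` → y = 29
`count = y + 48` → count = 77
`y = y * 2` → y = 58
So y = 58

Answer: 58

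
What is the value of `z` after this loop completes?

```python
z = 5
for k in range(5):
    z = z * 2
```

Multiply by 2, 5 times: 5 * 2^5 = 160
`z` takes the values: 5 → 10 → 20 → 40 → 80 → 160

Answer: 160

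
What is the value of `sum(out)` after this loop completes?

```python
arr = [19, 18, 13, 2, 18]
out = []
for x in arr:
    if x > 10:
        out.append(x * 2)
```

Sum of doubled values > 10
`out` takes the values: [] → [38] → [38, 36] → [38, 36, 26] → [38, 36, 26, 36]
So `sum(out)` = 136

Answer: 136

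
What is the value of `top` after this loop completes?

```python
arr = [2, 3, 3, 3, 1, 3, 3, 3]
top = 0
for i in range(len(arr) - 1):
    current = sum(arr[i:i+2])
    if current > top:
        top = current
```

Max sum of 2-element window in [2, 3, 3, 3, 1, 3, 3, 3]
`top` takes the values: 0 → 5 → 6

Answer: 6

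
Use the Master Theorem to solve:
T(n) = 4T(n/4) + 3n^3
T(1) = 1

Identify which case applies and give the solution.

a=4, b=4, f(n)=3n^3. log_4(4) = 1. Since c=3 > 1 and the regularity condition holds (4(n/4)^3 = (4/4^3)n^3 with 4/4^3 < 1), Case 3 applies: T(n) = Θ(f(n)) = O(n^3).

Answer: O(n^3) - Case 3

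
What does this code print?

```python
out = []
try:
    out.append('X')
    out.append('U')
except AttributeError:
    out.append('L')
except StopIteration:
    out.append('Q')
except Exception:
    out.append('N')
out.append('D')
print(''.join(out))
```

Execution trace: 'X' (try body) → 'U' (try body, no exception) → 'D' (after the try/except). Output: XUD

Answer: XUD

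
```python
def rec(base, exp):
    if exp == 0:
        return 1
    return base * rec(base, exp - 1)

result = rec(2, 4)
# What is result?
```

rec(2, 4) = 2 * 2 * 2 * 2 = 16

Answer: 16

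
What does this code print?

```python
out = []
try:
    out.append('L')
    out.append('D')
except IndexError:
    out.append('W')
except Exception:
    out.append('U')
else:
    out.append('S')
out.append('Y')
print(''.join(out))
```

Execution trace: 'L' (try body) → 'D' (try body, no exception) → 'S' (else) → 'Y' (after the try/except). Output: LDSY

Answer: LDSY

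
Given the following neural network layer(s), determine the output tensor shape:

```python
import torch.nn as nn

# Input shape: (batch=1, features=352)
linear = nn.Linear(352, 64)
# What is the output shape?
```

Input: (1, 352) -> Output: (1, 64)

Answer: (1, 64)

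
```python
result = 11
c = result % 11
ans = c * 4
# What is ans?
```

Trace:
`result = 11` → result = 11
`c = result % 11` → c = 0
`ans = c * 4` → ans = 0
So ans = 0

Answer: 0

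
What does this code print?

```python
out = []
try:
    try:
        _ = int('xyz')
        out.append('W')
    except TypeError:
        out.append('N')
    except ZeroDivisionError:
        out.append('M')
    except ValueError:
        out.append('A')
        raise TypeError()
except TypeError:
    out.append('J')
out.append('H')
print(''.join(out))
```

Execution trace: 'A' (inner except ValueError) → 'J' (outer except TypeError) → 'H' (after the try/except). Output: AJH

Answer: AJH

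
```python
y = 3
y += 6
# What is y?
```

Trace:
`y = 3` → y = 3
`y += 6` → y = 9
So y = 9

Answer: 9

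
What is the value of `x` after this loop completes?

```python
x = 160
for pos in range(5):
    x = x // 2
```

Halve 5 times: 160 // 2^5 = 5
`x` takes the values: 160 → 80 → 40 → 20 → 10 → 5

Answer: 5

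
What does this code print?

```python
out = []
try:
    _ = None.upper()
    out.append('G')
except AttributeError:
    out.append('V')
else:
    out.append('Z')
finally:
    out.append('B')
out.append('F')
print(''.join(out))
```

Execution trace: 'V' (except AttributeError) → 'B' (finally) → 'F' (after the try/except). Output: VBF

Answer: VBF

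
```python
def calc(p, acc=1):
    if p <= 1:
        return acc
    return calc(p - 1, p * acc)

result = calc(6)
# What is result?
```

Accumulator trace (n, acc): (6, 1) -> (5, 6) -> (4, 30) -> (3, 120) -> (2, 360) -> (1, 720) -> return 720

Answer: 720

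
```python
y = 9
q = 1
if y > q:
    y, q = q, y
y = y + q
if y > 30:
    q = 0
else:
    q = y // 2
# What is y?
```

Trace:
`y = 9` → y = 9
`q = 1` → q = 1
`if y > q: ...` → y > q is True → y = 1; q = 9
`y = y + q` → y = 10
`if y > 30: ...` → y > 30 is False, take else branch → q = 5
So y = 10

Answer: 10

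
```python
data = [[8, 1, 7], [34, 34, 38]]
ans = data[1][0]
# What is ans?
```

Trace:
`data = [[8, 1, 7], [34, 34, 38]]` → data = [[8, 1, 7], [34, 34, 38]]
`ans = data[1][0]` → ans = 34
So ans = 34

Answer: 34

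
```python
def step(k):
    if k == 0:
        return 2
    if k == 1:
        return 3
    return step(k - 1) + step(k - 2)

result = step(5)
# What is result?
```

Build up from base cases: step(0)=2, step(1)=3, step(2)=5, step(3)=8, step(4)=13, step(5)=21

Answer: 21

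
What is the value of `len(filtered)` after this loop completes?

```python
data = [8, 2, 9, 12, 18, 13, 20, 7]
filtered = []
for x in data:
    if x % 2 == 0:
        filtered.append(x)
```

Count even numbers in [8, 2, 9, 12, 18, 13, 20, 7]
`filtered` takes the values: [] → [8] → [8, 2] → [8, 2, 12] → [8, 2, 12, 18] → [8, 2, 12, 18, 20]
So `len(filtered)` = 5

Answer: 5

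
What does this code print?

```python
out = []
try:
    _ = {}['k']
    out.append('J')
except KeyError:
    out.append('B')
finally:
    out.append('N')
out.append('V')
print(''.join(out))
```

Execution trace: 'B' (except KeyError) → 'N' (finally) → 'V' (after the try/except). Output: BNV

Answer: BNV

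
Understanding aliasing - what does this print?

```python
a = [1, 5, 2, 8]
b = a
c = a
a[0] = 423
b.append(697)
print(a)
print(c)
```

Key concept: multiple aliases.
Step by step:
`a = [1, 5, 2, 8]` → a = [1, 5, 2, 8]
`b = a` → b = [1, 5, 2, 8] (same object as a)
`c = a` → c = [1, 5, 2, 8] (same object as a, b)
`a[0] = 423` → a = [423, 5, 2, 8] (same object as b, c); b = [423, 5, 2, 8] (same object as a, c); c = [423, 5, 2, 8] (same object as a, b)
`b.append(697)` → a = [423, 5, 2, 8, 697] (same object as b, c); b = [423, 5, 2, 8, 697] (same object as a, c); c = [423, 5, 2, 8, 697] (same object as a, b)
`print(a)` → prints [423, 5, 2, 8, 697]
`print(c)` → prints [423, 5, 2, 8, 697]

Answer:
[423, 5, 2, 8, 697]
[423, 5, 2, 8, 697]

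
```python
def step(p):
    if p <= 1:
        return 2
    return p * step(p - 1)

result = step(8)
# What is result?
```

step(8) = 8 * 7 * 6 * 5 * 4 * 3 * 2 * 2 = 80640

Answer: 80640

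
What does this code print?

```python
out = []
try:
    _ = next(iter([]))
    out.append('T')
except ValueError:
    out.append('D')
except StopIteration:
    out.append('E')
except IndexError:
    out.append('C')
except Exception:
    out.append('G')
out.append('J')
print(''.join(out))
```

Execution trace: 'E' (except StopIteration) → 'J' (after the try/except). Output: EJ

Answer: EJ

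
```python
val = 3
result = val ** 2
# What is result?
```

Trace:
`val = 3` → val = 3
`result = val ** 2` → result = 9
So result = 9

Answer: 9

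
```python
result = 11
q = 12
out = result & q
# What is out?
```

Trace:
`result = 11` → result = 11
`q = 12` → q = 12
`out = result & q` → out = 8
So out = 8

Answer: 8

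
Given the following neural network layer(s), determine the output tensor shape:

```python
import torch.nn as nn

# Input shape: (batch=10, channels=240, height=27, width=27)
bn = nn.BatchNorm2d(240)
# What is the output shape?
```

Input: (10, 240, 27, 27) -> Output: (10, 240, 27, 27)

Answer: (10, 240, 27, 27)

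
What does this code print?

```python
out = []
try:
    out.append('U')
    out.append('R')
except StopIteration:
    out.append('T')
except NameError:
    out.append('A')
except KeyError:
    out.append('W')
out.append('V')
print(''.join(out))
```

Execution trace: 'U' (try body) → 'R' (try body, no exception) → 'V' (after the try/except). Output: URV

Answer: URV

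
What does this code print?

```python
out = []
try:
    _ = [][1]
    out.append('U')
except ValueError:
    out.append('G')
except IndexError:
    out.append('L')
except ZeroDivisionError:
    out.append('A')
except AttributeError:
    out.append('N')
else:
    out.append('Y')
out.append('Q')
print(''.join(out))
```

Execution trace: 'L' (except IndexError) → 'Q' (after the try/except). Output: LQ

Answer: LQ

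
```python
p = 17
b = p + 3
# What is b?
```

Trace:
`p = 17` → p = 17
`b = p + 3` → b = 20
So b = 20

Answer: 20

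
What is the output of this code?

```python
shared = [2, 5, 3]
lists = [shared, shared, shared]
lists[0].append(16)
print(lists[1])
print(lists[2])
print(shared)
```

Key concept: list of same reference.
Step by step:
`shared = [2, 5, 3]` → shared = [2, 5, 3]
`lists = [shared, shared, shared]` → lists = [[2, 5, 3], [2, 5, 3], [2, 5, 3]]
`lists[0].append(16)` → shared = [2, 5, 3, 16]; lists = [[2, 5, 3, 16], [2, 5, 3, 16], [2, 5, 3, 16]]
`print(lists[1])` → prints [2, 5, 3, 16]
`print(lists[2])` → prints [2, 5, 3, 16]
`print(shared)` → prints [2, 5, 3, 16]

Answer:
[2, 5, 3, 16]
[2, 5, 3, 16]
[2, 5, 3, 16]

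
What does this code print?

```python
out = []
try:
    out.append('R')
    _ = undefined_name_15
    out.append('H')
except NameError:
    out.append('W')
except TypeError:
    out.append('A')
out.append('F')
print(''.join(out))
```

Execution trace: 'R' (try body) → 'W' (except NameError) → 'F' (after the try/except). Output: RWF

Answer: RWF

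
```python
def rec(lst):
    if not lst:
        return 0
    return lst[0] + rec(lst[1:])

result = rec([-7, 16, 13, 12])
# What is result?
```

(-7) + 16 + 13 + 12 + 0 = 34

Answer: 34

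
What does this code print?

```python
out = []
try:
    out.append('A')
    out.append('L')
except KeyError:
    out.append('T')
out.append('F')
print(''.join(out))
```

Execution trace: 'A' (try body) → 'L' (try body, no exception) → 'F' (after the try/except). Output: ALF

Answer: ALF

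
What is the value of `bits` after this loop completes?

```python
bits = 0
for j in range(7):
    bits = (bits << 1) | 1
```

Build 7 consecutive 1-bits: 0b1111111
`bits` takes the values: 0 → 1 → 3 → 7 → 15 → 31 → 63 → 127

Answer: 127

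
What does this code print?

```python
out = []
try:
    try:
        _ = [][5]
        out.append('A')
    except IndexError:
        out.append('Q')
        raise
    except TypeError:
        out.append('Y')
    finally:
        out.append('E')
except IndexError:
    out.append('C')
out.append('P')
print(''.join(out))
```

Execution trace: 'Q' (inner except IndexError) → 'E' (inner finally) → 'C' (outer except IndexError) → 'P' (after the try/except). Output: QECP

Answer: QECP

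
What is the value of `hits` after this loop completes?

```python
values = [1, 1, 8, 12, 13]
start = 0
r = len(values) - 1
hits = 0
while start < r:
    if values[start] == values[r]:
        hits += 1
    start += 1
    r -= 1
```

Count matching pairs from ends
`hits` takes the values: 0

Answer: 0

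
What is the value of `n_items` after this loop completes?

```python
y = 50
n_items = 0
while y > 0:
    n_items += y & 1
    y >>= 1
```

Count set bits in 50 (binary: 0b110010)
`n_items` takes the values: 0 → 1 → 2 → 3

Answer: 3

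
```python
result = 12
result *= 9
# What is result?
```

Trace:
`result = 12` → result = 12
`result *= 9` → result = 108
So result = 108

Answer: 108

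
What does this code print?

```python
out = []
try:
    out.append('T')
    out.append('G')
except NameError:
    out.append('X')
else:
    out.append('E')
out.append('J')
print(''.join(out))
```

Execution trace: 'T' (try body) → 'G' (try body, no exception) → 'E' (else) → 'J' (after the try/except). Output: TGEJ

Answer: TGEJ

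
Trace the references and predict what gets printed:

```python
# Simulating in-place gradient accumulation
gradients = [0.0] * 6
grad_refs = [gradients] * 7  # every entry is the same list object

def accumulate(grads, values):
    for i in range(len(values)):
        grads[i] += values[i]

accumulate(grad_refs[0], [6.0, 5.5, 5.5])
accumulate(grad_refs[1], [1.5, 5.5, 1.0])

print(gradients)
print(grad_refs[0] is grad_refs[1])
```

Key concept: gradient accumulation aliasing.
Step by step:
`gradients = [0.0] * 6` → gradients = [0.0, 0.0, 0.0, 0.0, 0.0, 0.0]
`grad_refs = [gradients] * 7` → grad_refs = [[0.0, 0.0, 0.0, 0.0, 0.0, 0.0], [0.0, 0.0, 0.0, 0.0, 0.0, 0.0], [0.0, 0.0, 0.0, 0.0, 0.0, 0.0], [0.0, 0.0, 0.0, 0.0, 0.0, 0.0], [0.0, 0.0, 0.0, 0.0, 0.0, 0.0], [0.0, 0.0, 0.0, 0.0, 0.0, 0.0], [0.0, 0.0, 0.0, 0.0, 0.0, 0.0]]
`accumulate(grad_refs[0], [6.0, 5.5, 5.5])` → gradients = [6.0, 5.5, 5.5, 0.0, 0.0, 0.0]; grad_refs = [[6.0, 5.5, 5.5, 0.0, 0.0, 0.0], [6.0, 5.5, 5.5, 0.0, 0.0, 0.0], [6.0, 5.5, 5.5, 0.0, 0.0, 0.0], [6.0, 5.5, 5.5, 0.0, 0.0, 0.0], [6.0, 5.5, 5.5, 0.0, 0.0, 0.0], [6.0, 5.5, 5.5, 0.0, 0.0, 0.0], [6.0, 5.5, 5.5, 0.0, 0.0, 0.0]]
`accumulate(grad_refs[1], [1.5, 5.5, 1.0])` → gradients = [7.5, 11.0, 6.5, 0.0, 0.0, 0.0]; grad_refs = [[7.5, 11.0, 6.5, 0.0, 0.0, 0.0], [7.5, 11.0, 6.5, 0.0, 0.0, 0.0], [7.5, 11.0, 6.5, 0.0, 0.0, 0.0], [7.5, 11.0, 6.5, 0.0, 0.0, 0.0], [7.5, 11.0, 6.5, 0.0, 0.0, 0.0], [7.5, 11.0, 6.5, 0.0, 0.0, 0.0], [7.5, 11.0, 6.5, 0.0, 0.0, 0.0]]
`print(gradients)` → prints [7.5, 11.0, 6.5, 0.0, 0.0, 0.0]
`print(grad_refs[0] is grad_refs[1])` → prints True

Answer:
[7.5, 11.0, 6.5, 0.0, 0.0, 0.0]
True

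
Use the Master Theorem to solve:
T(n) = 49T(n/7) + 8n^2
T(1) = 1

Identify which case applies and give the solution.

a=49, b=7, f(n)=8n^2. log_7(49) = 2. Since c=2 = 2, Case 2 applies: T(n) = Θ(n^log_b(a) · log n) = O(n^2 log n).

Answer: O(n^2 log n) - Case 2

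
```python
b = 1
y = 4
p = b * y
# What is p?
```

Trace:
`b = 1` → b = 1
`y = 4` → y = 4
`p = b * y` → p = 4
So p = 4

Answer: 4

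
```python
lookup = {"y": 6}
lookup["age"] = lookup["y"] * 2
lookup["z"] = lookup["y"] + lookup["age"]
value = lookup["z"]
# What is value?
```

Trace:
`lookup = {"y": 6}` → lookup = {'y': 6}
`lookup["age"] = lookup["y"] * 2` → lookup = {'y': 6, 'age': 12}
`lookup["z"] = lookup["y"] + lookup["age"]` → lookup = {'y': 6, 'age': 12, 'z': 18}
`value = lookup["z"]` → value = 18
So value = 18

Answer: 18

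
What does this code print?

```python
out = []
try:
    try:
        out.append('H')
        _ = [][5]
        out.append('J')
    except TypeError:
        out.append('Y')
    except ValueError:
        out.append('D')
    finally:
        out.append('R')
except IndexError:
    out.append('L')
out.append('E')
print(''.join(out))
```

Execution trace: 'H' (try body) → 'R' (finally) → 'L' (outer except IndexError) → 'E' (after the try/except). Output: HRLE

Answer: HRLE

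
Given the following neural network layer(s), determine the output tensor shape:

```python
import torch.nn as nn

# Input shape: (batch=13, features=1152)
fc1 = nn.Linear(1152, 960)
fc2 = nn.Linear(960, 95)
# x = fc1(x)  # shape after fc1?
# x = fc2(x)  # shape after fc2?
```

Input: (13, 1152) -> after fc1: (13, 960) -> Output: (13, 95)

Answer: (13, 95)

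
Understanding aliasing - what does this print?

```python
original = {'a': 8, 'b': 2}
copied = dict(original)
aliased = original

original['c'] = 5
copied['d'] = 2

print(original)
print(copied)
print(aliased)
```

Key concept: dict() creates copy, assignment creates alias.
Step by step:
`original = {'a': 8, 'b': 2}` → original = {'a': 8, 'b': 2}
`copied = dict(original)` → copied = {'a': 8, 'b': 2}
`aliased = original` → aliased = {'a': 8, 'b': 2} (same object as original)
`original['c'] = 5` → original = {'a': 8, 'b': 2, 'c': 5} (same object as aliased); aliased = {'a': 8, 'b': 2, 'c': 5} (same object as original)
`copied['d'] = 2` → copied = {'a': 8, 'b': 2, 'd': 2}
`print(original)` → prints {'a': 8, 'b': 2, 'c': 5}
`print(copied)` → prints {'a': 8, 'b': 2, 'd': 2}
`print(aliased)` → prints {'a': 8, 'b': 2, 'c': 5}

Answer:
{'a': 8, 'b': 2, 'c': 5}
{'a': 8, 'b': 2, 'd': 2}
{'a': 8, 'b': 2, 'c': 5}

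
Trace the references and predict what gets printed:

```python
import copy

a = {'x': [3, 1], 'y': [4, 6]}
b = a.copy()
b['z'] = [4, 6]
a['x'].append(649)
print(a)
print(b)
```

Key concept: shallow copy of dict with mutable values.
Step by step:
`a = {'x': [3, 1], 'y': [4, 6]}` → a = {'x': [3, 1], 'y': [4, 6]}
`b = a.copy()` → b = {'x': [3, 1], 'y': [4, 6]}
`b['z'] = [4, 6]` → b = {'x': [3, 1], 'y': [4, 6], 'z': [4, 6]}
`a['x'].append(649)` → a = {'x': [3, 1, 649], 'y': [4, 6]}; b = {'x': [3, 1, 649], 'y': [4, 6], 'z': [4, 6]}
`print(a)` → prints {'x': [3, 1, 649], 'y': [4, 6]}
`print(b)` → prints {'x': [3, 1, 649], 'y': [4, 6], 'z': [4, 6]}

Answer:
{'x': [3, 1, 649], 'y': [4, 6]}
{'x': [3, 1, 649], 'y': [4, 6], 'z': [4, 6]}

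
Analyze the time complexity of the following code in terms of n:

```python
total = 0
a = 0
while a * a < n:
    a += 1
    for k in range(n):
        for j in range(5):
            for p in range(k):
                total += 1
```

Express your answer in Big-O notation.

Each loop level contributes: √n × n × 1 × n. Multiplying the contributions gives O(n^2√n).

Answer: O(n^2√n)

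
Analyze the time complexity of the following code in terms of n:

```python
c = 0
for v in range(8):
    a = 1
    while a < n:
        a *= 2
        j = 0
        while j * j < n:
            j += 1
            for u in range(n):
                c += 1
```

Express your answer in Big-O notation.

Each loop level contributes: 1 × log n × √n × n. Multiplying the contributions gives O(n√n log n).

Answer: O(n√n log n)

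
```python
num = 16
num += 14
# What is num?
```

Trace:
`num = 16` → num = 16
`num += 14` → num = 30
So num = 30

Answer: 30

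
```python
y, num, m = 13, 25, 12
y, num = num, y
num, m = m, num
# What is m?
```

Trace:
`y, num, m = 13, 25, 12` → y = 13; num = 25; m = 12
`y, num = num, y` → y = 25; num = 13
`num, m = m, num` → num = 12; m = 13
So m = 13

Answer: 13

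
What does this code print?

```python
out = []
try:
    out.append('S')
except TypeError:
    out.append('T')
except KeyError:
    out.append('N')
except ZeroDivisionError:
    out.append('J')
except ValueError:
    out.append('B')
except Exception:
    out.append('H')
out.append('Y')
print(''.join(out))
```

Execution trace: 'S' (try body, no exception) → 'Y' (after the try/except). Output: SY

Answer: SY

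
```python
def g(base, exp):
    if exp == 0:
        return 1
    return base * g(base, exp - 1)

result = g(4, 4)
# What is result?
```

g(4, 4) = 4 * 4 * 4 * 4 = 256

Answer: 256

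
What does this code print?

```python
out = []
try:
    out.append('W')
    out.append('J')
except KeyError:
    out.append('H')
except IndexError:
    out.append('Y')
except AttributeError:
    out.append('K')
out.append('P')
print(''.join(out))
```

Execution trace: 'W' (try body) → 'J' (try body, no exception) → 'P' (after the try/except). Output: WJP

Answer: WJP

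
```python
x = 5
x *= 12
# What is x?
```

Trace:
`x = 5` → x = 5
`x *= 12` → x = 60
So x = 60

Answer: 60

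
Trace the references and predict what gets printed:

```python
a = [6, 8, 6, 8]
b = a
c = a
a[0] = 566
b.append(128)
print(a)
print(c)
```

Key concept: multiple aliases.
Step by step:
`a = [6, 8, 6, 8]` → a = [6, 8, 6, 8]
`b = a` → b = [6, 8, 6, 8] (same object as a)
`c = a` → c = [6, 8, 6, 8] (same object as a, b)
`a[0] = 566` → a = [566, 8, 6, 8] (same object as b, c); b = [566, 8, 6, 8] (same object as a, c); c = [566, 8, 6, 8] (same object as a, b)
`b.append(128)` → a = [566, 8, 6, 8, 128] (same object as b, c); b = [566, 8, 6, 8, 128] (same object as a, c); c = [566, 8, 6, 8, 128] (same object as a, b)
`print(a)` → prints [566, 8, 6, 8, 128]
`print(c)` → prints [566, 8, 6, 8, 128]

Answer:
[566, 8, 6, 8, 128]
[566, 8, 6, 8, 128]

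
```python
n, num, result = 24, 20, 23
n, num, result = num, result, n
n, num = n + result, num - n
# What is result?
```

Trace:
`n, num, result = 24, 20, 23` → n = 24; num = 20; result = 23
`n, num, result = num, result, n` → n = 20; num = 23; result = 24
`n, num = n + result, num - n` → n = 44; num = 3
So result = 24

Answer: 24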